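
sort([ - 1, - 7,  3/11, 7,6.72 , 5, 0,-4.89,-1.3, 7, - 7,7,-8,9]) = [-8,-7 ,  -  7, - 4.89, - 1.3, - 1, 0,3/11, 5 , 6.72, 7,7,  7, 9]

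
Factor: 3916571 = 31^1*126341^1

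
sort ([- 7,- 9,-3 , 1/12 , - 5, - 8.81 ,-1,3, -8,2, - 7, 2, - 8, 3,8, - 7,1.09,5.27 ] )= [ - 9, - 8.81, - 8,  -  8,-7, - 7, - 7, - 5, - 3, - 1, 1/12,1.09,2, 2, 3,3,5.27, 8 ] 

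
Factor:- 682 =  - 2^1*11^1*31^1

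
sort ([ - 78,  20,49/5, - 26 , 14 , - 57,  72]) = [-78 , - 57,-26,49/5,14,20,72]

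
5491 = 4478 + 1013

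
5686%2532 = 622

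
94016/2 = 47008  =  47008.00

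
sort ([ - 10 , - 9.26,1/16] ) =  [-10, - 9.26,1/16]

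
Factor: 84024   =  2^3 * 3^3*389^1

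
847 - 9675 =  - 8828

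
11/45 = 11/45= 0.24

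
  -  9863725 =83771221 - 93634946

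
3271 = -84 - -3355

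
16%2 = 0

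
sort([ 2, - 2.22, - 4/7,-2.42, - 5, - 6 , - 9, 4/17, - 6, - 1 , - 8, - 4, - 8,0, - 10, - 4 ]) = [ - 10, - 9, - 8,-8, - 6, - 6, - 5, - 4, - 4,-2.42, - 2.22,- 1, - 4/7,0,4/17 , 2 ]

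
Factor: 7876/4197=2^2*3^( - 1) * 11^1*179^1*1399^( -1) 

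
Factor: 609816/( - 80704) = - 2^(  -  3 )*3^1 * 13^(-1)*97^( - 1 )*25409^1=-76227/10088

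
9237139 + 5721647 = 14958786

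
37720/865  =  43+105/173= 43.61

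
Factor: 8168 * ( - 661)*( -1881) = 10155609288 = 2^3*3^2 * 11^1*19^1*661^1 * 1021^1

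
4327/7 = 4327/7 = 618.14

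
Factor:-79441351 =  - 11^1*97^1*74453^1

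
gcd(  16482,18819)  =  123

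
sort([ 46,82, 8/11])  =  [ 8/11,46, 82 ]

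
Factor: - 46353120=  - 2^5*3^1* 5^1 * 11^1 *8779^1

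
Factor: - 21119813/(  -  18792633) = 3^( - 1)*11^1*13^1*17^(-1) * 23^( - 1 )*37^(-1 ) * 113^1 * 433^( -1 )*1307^1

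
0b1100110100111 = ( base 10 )6567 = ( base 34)5N5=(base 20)g87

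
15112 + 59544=74656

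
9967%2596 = 2179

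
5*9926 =49630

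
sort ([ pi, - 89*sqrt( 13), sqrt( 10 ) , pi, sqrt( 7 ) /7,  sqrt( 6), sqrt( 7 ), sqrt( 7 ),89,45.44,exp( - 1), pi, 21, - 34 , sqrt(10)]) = [ - 89*sqrt( 13 ), - 34,exp (-1), sqrt( 7) /7, sqrt(6), sqrt( 7), sqrt( 7), pi, pi, pi,sqrt( 10), sqrt(10 ) , 21, 45.44, 89]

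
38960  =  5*7792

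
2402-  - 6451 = 8853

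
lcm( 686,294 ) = 2058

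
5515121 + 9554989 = 15070110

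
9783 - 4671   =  5112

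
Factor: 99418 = 2^1*11^1*4519^1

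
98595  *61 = 6014295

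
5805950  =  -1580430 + 7386380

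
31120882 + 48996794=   80117676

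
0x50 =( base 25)35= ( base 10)80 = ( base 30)2k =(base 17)4c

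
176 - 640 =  - 464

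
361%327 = 34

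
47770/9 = 47770/9 = 5307.78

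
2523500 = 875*2884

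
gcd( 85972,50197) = 1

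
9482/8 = 1185 + 1/4= 1185.25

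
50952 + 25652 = 76604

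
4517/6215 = 4517/6215 = 0.73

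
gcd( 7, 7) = 7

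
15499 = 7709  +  7790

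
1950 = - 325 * (  -  6 ) 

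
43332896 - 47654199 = -4321303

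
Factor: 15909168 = 2^4*3^1*11^1*29^1*1039^1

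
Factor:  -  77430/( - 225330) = 7^(  -  1) * 37^( - 1)*89^1 = 89/259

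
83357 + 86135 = 169492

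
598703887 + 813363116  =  1412067003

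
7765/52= 149 + 17/52 = 149.33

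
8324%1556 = 544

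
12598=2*6299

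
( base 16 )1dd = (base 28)h1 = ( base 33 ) ef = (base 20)13h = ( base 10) 477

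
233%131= 102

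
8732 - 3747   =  4985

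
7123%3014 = 1095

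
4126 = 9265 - 5139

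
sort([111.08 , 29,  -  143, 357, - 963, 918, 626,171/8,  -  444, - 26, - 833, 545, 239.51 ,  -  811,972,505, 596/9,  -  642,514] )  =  [ - 963 ,  -  833,-811, - 642 , - 444 ,-143 , - 26, 171/8 , 29,596/9 , 111.08 , 239.51,357 , 505, 514,545,626,918, 972]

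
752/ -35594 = -1+17421/17797 = -0.02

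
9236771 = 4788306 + 4448465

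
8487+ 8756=17243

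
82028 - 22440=59588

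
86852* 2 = 173704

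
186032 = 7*26576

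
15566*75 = 1167450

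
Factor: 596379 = 3^1*7^2*4057^1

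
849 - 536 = 313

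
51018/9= 17006/3  =  5668.67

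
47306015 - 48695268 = - 1389253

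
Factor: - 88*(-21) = 2^3*3^1* 7^1*11^1   =  1848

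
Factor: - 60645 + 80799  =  20154 = 2^1 * 3^1*3359^1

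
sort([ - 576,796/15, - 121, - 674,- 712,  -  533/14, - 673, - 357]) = [- 712, - 674,- 673 , - 576 , - 357,-121,  -  533/14, 796/15]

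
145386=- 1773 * ( -82)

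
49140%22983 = 3174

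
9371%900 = 371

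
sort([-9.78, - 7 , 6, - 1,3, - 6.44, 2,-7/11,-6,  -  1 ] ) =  [ - 9.78,- 7,-6.44, -6,-1, - 1,- 7/11,2,3,6]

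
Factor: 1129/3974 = 2^(  -  1) * 1129^1 * 1987^(  -  1) 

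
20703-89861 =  - 69158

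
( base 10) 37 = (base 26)1b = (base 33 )14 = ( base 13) 2b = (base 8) 45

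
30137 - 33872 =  - 3735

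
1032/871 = 1032/871 = 1.18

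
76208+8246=84454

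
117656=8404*14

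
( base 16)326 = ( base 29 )RN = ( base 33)oe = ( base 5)11211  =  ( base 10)806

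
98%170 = 98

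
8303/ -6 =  -1384 + 1/6= - 1383.83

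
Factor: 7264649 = 7^1*47^1*71^1*311^1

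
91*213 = 19383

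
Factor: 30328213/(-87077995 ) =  - 5^(-1)*17^( - 1 ) * 193^1*499^(-1 )*2053^(-1)*157141^1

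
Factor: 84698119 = 11^1*7699829^1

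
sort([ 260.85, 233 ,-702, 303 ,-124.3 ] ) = [ - 702, - 124.3,233,260.85,303 ] 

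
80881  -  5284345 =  - 5203464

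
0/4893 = 0 = 0.00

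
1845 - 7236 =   -  5391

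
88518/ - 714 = -124 + 3/119 = -123.97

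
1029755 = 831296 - -198459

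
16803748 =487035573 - 470231825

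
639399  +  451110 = 1090509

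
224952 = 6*37492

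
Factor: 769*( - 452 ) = - 2^2*113^1*769^1 = -347588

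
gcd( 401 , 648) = 1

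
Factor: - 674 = - 2^1 * 337^1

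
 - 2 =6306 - 6308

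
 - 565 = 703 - 1268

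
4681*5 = 23405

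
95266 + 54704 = 149970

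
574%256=62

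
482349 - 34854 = 447495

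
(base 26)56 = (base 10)136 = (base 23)5L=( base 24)5g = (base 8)210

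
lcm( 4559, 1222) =118534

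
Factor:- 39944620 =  - 2^2*5^1* 1997231^1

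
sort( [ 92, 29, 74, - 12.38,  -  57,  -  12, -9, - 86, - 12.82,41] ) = [ - 86 , - 57, - 12.82 , - 12.38, - 12, - 9, 29,41, 74, 92]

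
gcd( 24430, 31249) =1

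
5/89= 5/89 = 0.06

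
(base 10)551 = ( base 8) 1047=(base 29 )J0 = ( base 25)m1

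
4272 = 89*48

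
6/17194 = 3/8597 = 0.00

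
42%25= 17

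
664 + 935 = 1599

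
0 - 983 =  - 983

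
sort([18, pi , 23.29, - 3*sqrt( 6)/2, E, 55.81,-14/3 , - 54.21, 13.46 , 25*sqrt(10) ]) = [ - 54.21, -14/3, - 3*sqrt( 6)/2, E,pi,  13.46, 18, 23.29, 55.81, 25*sqrt( 10 )]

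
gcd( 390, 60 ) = 30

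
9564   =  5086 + 4478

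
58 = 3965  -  3907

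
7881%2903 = 2075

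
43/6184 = 43/6184 = 0.01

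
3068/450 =1534/225 = 6.82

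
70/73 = 70/73=0.96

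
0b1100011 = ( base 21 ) 4F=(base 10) 99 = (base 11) 90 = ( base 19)54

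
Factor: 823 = 823^1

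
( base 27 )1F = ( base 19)24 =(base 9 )46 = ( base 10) 42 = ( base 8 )52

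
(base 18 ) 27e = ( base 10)788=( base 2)1100010100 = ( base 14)404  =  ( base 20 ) 1j8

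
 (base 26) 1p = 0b110011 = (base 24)23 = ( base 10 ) 51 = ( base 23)25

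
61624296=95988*642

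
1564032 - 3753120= -2189088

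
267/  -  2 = -267/2 = -133.50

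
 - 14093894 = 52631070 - 66724964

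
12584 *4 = 50336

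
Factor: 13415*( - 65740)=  - 2^2 * 5^2*19^1*173^1*2683^1 = - 881902100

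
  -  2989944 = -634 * 4716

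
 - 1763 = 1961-3724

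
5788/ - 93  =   -5788/93 = -62.24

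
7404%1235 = 1229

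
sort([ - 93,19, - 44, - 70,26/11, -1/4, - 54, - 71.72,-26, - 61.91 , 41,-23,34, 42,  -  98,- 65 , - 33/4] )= [ - 98 ,  -  93, - 71.72, - 70, - 65, - 61.91, - 54,- 44 ,-26, - 23, - 33/4, - 1/4,26/11, 19,34,41,42]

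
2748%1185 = 378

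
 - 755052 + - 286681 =-1041733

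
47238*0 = 0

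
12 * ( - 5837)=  - 70044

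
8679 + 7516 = 16195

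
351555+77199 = 428754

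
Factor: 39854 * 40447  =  2^1*11^1*3677^1 *19927^1 = 1611974738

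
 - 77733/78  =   - 25911/26 = - 996.58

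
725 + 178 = 903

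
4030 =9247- 5217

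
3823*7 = 26761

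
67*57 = 3819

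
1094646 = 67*16338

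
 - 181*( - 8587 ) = 1554247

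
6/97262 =3/48631 = 0.00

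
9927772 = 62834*158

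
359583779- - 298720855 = 658304634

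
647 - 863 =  - 216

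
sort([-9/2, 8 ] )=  [ - 9/2, 8]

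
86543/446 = 194 + 19/446=194.04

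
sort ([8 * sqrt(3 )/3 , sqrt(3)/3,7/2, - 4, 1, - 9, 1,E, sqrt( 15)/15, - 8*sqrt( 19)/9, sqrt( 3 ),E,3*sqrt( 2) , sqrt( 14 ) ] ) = [-9, - 4, - 8*sqrt( 19)/9, sqrt( 15 )/15,  sqrt( 3 )/3, 1,1, sqrt( 3), E, E, 7/2, sqrt( 14 ),3*sqrt (2), 8* sqrt( 3) /3]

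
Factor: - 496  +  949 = 3^1*151^1= 453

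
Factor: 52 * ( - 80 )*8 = - 33280 = - 2^9*5^1*13^1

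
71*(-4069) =-288899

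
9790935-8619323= 1171612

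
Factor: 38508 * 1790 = 2^3*3^1*5^1 * 179^1*3209^1 = 68929320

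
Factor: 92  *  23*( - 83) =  - 175628 = -2^2*23^2 * 83^1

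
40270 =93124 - 52854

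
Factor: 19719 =3^2*7^1*313^1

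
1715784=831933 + 883851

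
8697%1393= 339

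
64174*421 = 27017254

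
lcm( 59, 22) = 1298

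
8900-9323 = -423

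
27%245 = 27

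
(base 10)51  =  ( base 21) 29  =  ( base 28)1N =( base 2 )110011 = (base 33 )1I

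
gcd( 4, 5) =1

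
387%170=47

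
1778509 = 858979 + 919530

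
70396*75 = 5279700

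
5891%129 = 86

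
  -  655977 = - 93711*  7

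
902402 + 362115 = 1264517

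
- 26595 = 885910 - 912505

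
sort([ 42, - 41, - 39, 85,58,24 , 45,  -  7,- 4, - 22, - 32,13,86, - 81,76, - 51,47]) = [ - 81,  -  51,- 41, - 39, - 32, - 22, - 7, - 4,13, 24,42, 45,47,58,76  ,  85, 86 ]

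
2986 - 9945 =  - 6959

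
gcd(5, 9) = 1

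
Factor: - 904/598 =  - 452/299 = - 2^2*13^( - 1 )*23^(-1 )* 113^1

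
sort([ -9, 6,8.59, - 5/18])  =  [ - 9, - 5/18, 6, 8.59]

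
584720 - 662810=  - 78090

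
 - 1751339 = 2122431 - 3873770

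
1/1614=1/1614 =0.00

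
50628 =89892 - 39264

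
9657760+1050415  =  10708175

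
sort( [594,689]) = [ 594,689]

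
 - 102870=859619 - 962489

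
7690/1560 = 4+145/156 = 4.93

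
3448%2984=464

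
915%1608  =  915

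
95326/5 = 95326/5  =  19065.20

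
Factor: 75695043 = 3^1*25231681^1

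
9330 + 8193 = 17523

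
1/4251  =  1/4251 = 0.00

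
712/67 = 712/67 = 10.63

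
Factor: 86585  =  5^1* 17317^1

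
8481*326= 2764806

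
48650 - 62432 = - 13782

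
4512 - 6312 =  - 1800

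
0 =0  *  8859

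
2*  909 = 1818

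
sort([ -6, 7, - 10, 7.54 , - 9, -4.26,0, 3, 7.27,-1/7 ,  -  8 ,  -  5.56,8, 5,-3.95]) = [- 10,  -  9, - 8, - 6, - 5.56, - 4.26, - 3.95, - 1/7, 0, 3, 5,7, 7.27, 7.54, 8]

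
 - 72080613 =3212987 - 75293600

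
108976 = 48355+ 60621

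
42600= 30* 1420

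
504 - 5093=-4589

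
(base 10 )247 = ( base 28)8N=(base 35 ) 72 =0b11110111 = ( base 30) 87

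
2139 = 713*3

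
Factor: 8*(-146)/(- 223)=1168/223 = 2^4*73^1 * 223^ (-1)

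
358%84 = 22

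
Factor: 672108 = 2^2*3^1*56009^1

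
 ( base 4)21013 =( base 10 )583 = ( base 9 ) 717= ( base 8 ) 1107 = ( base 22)14B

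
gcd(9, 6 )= 3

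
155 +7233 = 7388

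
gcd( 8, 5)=1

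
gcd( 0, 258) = 258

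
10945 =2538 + 8407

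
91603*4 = 366412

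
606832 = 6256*97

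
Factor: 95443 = 95443^1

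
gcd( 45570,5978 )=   98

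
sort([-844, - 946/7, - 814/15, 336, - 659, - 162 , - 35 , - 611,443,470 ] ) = [ - 844, - 659,-611,-162, - 946/7, - 814/15,-35 , 336, 443,  470]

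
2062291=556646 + 1505645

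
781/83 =9 + 34/83  =  9.41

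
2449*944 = 2311856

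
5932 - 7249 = - 1317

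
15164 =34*446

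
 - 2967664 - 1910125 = -4877789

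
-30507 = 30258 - 60765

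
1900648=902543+998105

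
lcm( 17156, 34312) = 34312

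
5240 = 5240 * 1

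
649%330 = 319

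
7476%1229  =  102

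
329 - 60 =269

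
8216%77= 54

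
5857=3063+2794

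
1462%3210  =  1462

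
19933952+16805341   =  36739293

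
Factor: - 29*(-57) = 1653= 3^1*19^1*29^1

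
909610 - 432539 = 477071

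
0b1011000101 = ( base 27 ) Q7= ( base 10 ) 709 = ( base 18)237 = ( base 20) 1F9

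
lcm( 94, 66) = 3102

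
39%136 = 39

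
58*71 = 4118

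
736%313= 110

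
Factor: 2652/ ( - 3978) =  - 2^1*3^(  -  1) = -  2/3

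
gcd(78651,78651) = 78651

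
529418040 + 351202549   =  880620589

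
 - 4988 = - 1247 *4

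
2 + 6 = 8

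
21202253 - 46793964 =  - 25591711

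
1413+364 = 1777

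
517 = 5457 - 4940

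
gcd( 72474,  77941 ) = 1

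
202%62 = 16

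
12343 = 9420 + 2923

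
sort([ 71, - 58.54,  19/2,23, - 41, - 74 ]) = [ - 74, - 58.54, - 41, 19/2, 23, 71]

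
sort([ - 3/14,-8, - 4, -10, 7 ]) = [-10 ,-8, - 4, - 3/14, 7]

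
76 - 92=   -16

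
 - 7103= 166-7269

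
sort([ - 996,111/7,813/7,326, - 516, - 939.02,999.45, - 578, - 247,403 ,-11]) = [ - 996, - 939.02, - 578 ,- 516,-247, - 11,111/7,813/7, 326,403, 999.45]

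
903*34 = 30702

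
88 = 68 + 20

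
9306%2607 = 1485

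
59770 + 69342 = 129112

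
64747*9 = 582723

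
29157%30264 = 29157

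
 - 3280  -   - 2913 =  - 367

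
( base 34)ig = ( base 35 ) hx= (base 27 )n7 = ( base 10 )628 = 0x274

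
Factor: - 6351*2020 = -12829020 = - 2^2 * 3^1*5^1*29^1*73^1*101^1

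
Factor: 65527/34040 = 2^(- 3 )*5^( - 1 )*7^1*11^1 =77/40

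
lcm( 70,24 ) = 840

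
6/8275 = 6/8275=0.00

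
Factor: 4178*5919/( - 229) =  - 2^1*3^1*229^( - 1)*1973^1 *2089^1 =-  24729582/229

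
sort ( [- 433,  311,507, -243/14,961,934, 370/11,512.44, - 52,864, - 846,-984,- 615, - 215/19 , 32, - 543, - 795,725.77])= [ - 984,-846,-795,- 615, - 543,-433, -52,  -  243/14, - 215/19,32,370/11,311,507, 512.44, 725.77, 864, 934,961]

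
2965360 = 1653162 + 1312198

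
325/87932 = 25/6764=   0.00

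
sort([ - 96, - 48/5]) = [-96,-48/5 ] 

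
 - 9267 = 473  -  9740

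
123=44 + 79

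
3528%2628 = 900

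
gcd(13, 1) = 1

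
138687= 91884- - 46803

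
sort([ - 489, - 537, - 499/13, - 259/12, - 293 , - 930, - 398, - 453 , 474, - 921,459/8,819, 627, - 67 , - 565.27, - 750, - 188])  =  [-930, - 921,-750, - 565.27 , - 537, - 489,-453, - 398, - 293, - 188, - 67, - 499/13, - 259/12,459/8,474, 627,819] 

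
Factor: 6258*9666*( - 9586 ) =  - 2^3*3^4*7^1*149^1*179^1 * 4793^1 = - 579855491208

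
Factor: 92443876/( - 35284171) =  - 2^2 * 7^1 *13^(-1 ) * 617^1*5351^1 * 2714167^( - 1) 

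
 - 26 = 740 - 766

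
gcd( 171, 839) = 1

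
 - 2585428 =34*( - 76042)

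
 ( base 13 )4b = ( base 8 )77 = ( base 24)2f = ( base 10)63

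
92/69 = 4/3= 1.33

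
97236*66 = 6417576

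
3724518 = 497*7494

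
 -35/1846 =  - 35/1846 = -0.02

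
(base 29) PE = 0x2e3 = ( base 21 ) 1E4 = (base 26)12b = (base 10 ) 739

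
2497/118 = 21 + 19/118 = 21.16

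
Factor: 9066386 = 2^1  *7^1*29^1*137^1 * 163^1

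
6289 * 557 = 3502973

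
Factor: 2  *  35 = 2^1*5^1*7^1 = 70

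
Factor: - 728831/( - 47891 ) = 83^(  -  1)*577^(-1)  *  728831^1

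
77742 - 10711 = 67031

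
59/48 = 1  +  11/48 = 1.23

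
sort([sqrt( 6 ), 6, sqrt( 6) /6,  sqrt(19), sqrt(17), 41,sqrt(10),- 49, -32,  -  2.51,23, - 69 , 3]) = [ - 69,-49, - 32, - 2.51, sqrt(6)/6, sqrt( 6) , 3, sqrt(10),sqrt(17) , sqrt( 19 ), 6,23,41]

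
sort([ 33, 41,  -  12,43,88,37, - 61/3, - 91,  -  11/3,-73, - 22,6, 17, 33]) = [ - 91,  -  73, - 22, - 61/3,  -  12, - 11/3, 6,17,33,33,37,41, 43,88]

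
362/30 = 181/15 = 12.07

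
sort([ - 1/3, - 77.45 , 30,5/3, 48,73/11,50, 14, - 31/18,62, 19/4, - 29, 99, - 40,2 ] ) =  [ - 77.45, - 40, - 29, - 31/18,- 1/3,5/3,2, 19/4, 73/11,14,30,  48,50,62,99]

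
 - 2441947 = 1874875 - 4316822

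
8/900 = 2/225 =0.01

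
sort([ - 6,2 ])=[ -6,2 ] 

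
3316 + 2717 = 6033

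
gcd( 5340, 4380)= 60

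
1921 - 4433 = - 2512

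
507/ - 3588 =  - 13/92 = - 0.14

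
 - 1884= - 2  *942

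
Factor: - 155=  - 5^1*31^1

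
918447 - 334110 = 584337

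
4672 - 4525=147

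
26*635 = 16510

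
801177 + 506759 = 1307936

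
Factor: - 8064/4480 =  - 3^2*5^( - 1 ) = -  9/5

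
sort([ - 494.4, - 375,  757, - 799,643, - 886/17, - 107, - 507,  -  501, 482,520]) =[ - 799 , -507, - 501, - 494.4, - 375, - 107,  -  886/17, 482, 520, 643, 757 ] 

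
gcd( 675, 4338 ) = 9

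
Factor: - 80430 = - 2^1*3^1*5^1*7^1*383^1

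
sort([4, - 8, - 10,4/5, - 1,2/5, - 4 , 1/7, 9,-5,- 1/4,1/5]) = [-10,-8,-5,-4,-1, - 1/4, 1/7 , 1/5,2/5 , 4/5,4, 9 ] 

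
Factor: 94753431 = 3^2*10528159^1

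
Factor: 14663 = 11^1*31^1*43^1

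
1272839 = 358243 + 914596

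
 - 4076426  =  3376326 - 7452752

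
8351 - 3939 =4412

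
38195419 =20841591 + 17353828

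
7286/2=3643  =  3643.00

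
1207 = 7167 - 5960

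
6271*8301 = 52055571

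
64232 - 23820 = 40412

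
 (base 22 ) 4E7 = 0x8CB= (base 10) 2251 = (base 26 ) 38f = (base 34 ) 1W7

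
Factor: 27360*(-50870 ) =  - 1391803200=- 2^6 * 3^2*5^2 * 19^1*5087^1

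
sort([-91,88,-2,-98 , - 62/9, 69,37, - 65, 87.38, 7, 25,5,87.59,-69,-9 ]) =[ - 98,  -  91,-69, - 65, - 9,  -  62/9, - 2,  5,7 , 25, 37, 69,87.38,87.59 , 88]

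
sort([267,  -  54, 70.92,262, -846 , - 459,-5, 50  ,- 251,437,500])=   [-846,  -  459, - 251, - 54, -5,50,70.92,262, 267, 437,500] 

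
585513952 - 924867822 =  - 339353870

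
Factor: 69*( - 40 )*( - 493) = 2^3*3^1*5^1 * 17^1*23^1*29^1 = 1360680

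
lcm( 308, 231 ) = 924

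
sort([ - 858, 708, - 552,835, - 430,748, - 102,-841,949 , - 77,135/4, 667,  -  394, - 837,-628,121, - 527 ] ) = [ - 858,-841, - 837,-628, - 552, - 527, - 430, - 394, - 102,  -  77,135/4,121,667,708, 748,  835, 949 ]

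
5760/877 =5760/877 = 6.57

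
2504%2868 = 2504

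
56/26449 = 56/26449 = 0.00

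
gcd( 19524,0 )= 19524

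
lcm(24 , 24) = 24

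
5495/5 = 1099 = 1099.00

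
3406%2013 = 1393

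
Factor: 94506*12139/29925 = 2^1 * 3^( - 1)*5^(  -  2)*7^( - 1)*61^1  *199^1 * 829^1 = 20126462/525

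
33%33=0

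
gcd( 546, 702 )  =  78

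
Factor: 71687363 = 11^1*6517033^1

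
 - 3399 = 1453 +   -  4852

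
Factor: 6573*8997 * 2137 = 126376369497 = 3^2*7^1*313^1 * 2137^1*2999^1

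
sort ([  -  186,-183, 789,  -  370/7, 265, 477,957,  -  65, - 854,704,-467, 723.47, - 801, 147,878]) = [ - 854, - 801, - 467, -186,  -  183,-65,-370/7,147, 265,477, 704 , 723.47, 789,878,957]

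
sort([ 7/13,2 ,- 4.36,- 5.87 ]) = [  -  5.87, - 4.36,7/13,2 ] 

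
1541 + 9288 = 10829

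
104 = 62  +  42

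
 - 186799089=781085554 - 967884643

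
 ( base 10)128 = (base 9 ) 152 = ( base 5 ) 1003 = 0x80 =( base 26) 4O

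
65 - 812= - 747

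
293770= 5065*58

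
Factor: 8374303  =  7^1*1196329^1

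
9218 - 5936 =3282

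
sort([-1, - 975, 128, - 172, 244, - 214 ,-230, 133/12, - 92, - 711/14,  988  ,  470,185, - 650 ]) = [ - 975,-650, - 230, - 214, - 172 , - 92, - 711/14, - 1, 133/12,128 , 185,244, 470,  988 ]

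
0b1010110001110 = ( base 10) 5518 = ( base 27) 7fa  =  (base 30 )63S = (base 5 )134033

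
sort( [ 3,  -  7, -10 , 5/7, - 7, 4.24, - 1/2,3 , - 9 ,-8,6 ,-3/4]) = [ - 10, - 9, - 8,  -  7, - 7, - 3/4, - 1/2,5/7, 3,  3  ,  4.24,6]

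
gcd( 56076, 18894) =6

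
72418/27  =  2682 +4/27= 2682.15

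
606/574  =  303/287 = 1.06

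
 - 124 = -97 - 27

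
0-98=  - 98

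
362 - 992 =  -  630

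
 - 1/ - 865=1/865=   0.00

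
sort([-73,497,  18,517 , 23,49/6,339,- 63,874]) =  [ - 73, - 63,49/6,18, 23,339,497,517, 874 ]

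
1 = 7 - 6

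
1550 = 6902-5352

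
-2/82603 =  - 2/82603 = -0.00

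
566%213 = 140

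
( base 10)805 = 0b1100100101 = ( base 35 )N0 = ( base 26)14P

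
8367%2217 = 1716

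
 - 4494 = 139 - 4633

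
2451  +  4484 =6935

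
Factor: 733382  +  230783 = 964165 = 5^1*192833^1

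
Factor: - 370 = - 2^1*5^1*37^1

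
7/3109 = 7/3109 = 0.00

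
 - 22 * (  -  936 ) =20592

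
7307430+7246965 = 14554395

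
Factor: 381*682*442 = 2^2*3^1* 11^1*13^1 *17^1*31^1 * 127^1 = 114850164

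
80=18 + 62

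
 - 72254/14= - 5161=   - 5161.00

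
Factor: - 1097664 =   -  2^6 * 3^1 *5717^1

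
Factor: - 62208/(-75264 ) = 2^( - 1)*3^4*7^(  -  2)=81/98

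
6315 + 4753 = 11068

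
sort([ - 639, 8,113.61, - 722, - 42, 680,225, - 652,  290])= [ - 722,  -  652,  -  639, - 42,  8,113.61, 225,290, 680]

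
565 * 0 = 0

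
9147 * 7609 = 69599523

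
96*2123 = 203808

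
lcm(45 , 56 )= 2520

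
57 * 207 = 11799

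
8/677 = 8/677= 0.01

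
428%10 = 8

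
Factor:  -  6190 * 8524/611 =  - 52763560/611 = - 2^3 * 5^1*13^( - 1)*47^( - 1) * 619^1 *2131^1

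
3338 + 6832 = 10170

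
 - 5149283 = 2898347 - 8047630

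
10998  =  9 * 1222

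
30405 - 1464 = 28941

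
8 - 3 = 5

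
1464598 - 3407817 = - 1943219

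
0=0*12933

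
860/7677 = 860/7677 =0.11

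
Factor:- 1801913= - 1801913^1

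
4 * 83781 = 335124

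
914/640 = 1 + 137/320 = 1.43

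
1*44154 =44154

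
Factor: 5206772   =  2^2*1301693^1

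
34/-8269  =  -1+ 8235/8269 =- 0.00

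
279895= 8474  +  271421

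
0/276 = 0 = 0.00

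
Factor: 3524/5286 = 2/3 = 2^1*3^( - 1 )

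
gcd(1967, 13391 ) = 7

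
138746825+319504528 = 458251353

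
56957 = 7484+49473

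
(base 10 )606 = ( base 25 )O6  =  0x25E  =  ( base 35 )hb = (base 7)1524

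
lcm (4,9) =36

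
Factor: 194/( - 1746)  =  -3^( - 2) = - 1/9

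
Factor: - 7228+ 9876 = 2648 = 2^3*331^1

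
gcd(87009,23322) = 897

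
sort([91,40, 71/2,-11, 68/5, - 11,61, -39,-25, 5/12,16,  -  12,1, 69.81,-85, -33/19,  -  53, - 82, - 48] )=[ - 85,-82,  -  53,-48,  -  39,  -  25,  -  12,-11 ,-11,  -  33/19,5/12,1,68/5 , 16,71/2,40, 61, 69.81,  91]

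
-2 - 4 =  - 6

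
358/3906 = 179/1953 = 0.09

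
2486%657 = 515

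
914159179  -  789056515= 125102664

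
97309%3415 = 1689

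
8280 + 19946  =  28226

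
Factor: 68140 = 2^2 * 5^1 * 3407^1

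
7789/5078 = 1 + 2711/5078 =1.53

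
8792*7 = 61544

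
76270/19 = 76270/19=4014.21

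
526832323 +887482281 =1414314604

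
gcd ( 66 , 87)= 3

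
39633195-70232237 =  - 30599042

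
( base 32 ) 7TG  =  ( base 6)101320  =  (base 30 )90c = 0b1111110110000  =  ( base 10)8112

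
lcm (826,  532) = 31388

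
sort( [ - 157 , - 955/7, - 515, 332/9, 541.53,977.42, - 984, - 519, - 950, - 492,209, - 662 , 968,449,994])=[ - 984, - 950 ,-662, - 519,- 515,  -  492, - 157, - 955/7, 332/9, 209, 449, 541.53,968, 977.42,  994 ]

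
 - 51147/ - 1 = 51147/1 = 51147.00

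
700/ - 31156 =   -  1 + 7614/7789 = - 0.02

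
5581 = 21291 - 15710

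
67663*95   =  6427985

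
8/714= 4/357 = 0.01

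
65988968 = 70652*934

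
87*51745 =4501815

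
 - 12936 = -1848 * 7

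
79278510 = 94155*842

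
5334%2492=350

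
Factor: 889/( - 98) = - 2^( - 1)*7^( - 1)*127^1 = -127/14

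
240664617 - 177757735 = 62906882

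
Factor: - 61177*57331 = - 131^1*467^1*57331^1 =- 3507338587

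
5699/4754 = 1 + 945/4754 = 1.20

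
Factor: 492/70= 246/35  =  2^1*3^1*5^(-1)*7^( - 1)*41^1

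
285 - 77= 208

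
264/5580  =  22/465 = 0.05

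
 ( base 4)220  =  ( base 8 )50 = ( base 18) 24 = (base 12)34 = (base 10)40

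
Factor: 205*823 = 168715 = 5^1*41^1*823^1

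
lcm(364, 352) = 32032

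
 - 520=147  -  667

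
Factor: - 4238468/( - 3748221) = 2^2*3^( - 3) * 13^1*29^( -1)*4787^( - 1 )*81509^1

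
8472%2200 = 1872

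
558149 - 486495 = 71654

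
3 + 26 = 29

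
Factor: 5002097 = 17^1*294241^1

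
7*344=2408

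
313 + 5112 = 5425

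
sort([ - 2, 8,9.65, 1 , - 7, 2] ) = [ - 7, - 2, 1, 2,8, 9.65] 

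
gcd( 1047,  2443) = 349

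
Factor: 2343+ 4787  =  7130 = 2^1*5^1*23^1*31^1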